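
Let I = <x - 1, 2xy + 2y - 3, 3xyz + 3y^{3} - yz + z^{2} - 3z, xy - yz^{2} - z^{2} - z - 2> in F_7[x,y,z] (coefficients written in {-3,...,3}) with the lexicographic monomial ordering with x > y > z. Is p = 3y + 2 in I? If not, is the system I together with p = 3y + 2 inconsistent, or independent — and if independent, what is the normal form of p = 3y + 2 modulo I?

First compute the reduced Gröbner basis of I by Buchberger's algorithm.
f_1 = x - 1, LT = x.
f_2 = 2xy + 2y - 3, LT = xy.
f_3 = 3xyz + 3y^{3} - yz + z^{2} - 3z, LT = xyz.
f_4 = xy - yz^{2} - z^{2} - z - 2, LT = xy.

S(f_1,f_2): lcm = xy. S = -2y - 2.
  reduce S modulo (f_1, f_2, f_3, f_4):
  remainder -2y - 2 ≠ 0; add h_5 = -2y - 2 to the basis.

S(f_1,f_3): lcm = xyz. S = -y^{3} - 3yz + 2z^{2} + z.
  reduce S modulo (f_1, f_2, f_3, f_4, h_5):
  remainder 2z^{2} - 3z + 1 ≠ 0; add h_6 = 2z^{2} - 3z + 1 to the basis.

S(f_1,f_4): lcm = xy. S = yz^{2} - y + z^{2} + z + 2.
  reduce S modulo (f_1, f_2, f_3, f_4, h_5, h_6):
  remainder z + 3 ≠ 0; add h_7 = z + 3 to the basis.

The other S-polynomials (S(f_2,f_3), S(f_2,f_4), S(f_3,f_4), S(f_1,h_5), S(f_2,h_5), S(f_3,h_5), S(f_4,h_5), S(f_1,h_6), S(f_2,h_6), S(f_3,h_6), S(f_4,h_6), S(h_5,h_6), S(f_1,h_7), S(f_2,h_7), S(f_3,h_7), S(f_4,h_7), S(h_5,h_7), S(h_6,h_7)) all reduce to 0 modulo the current basis, so we have a Gröbner basis.
Inter-reduce: drop elements whose leading term is divisible by another's, tail-reduce, and make monic.
Reduced Gröbner basis: {x - 1, y + 1, z + 3}.
Label its elements g_1 = x - 1, g_2 = y + 1, g_3 = z + 3.

Reduce p = 3y + 2 modulo G:
  leading term y: subtract (3)·g_2 from 3y + 2 → -1
  leading term 1: no divisor's leading term divides it; move -1 to the remainder.
  normal form = -1.
The normal form is nonzero, so p ∉ I. Since p minus its normal form lies in I, I + (p) = I + (r) where r = -1; decide whether this ideal is the whole ring.
Here r = -1 is a nonzero constant, hence a unit: 1 ∈ I + (p), the Gröbner basis of I + (p) is {1}, and the enlarged system has no common solution — adjoining p is inconsistent.

Adjoining 3y + 2 makes the ideal the whole ring: the system is inconsistent.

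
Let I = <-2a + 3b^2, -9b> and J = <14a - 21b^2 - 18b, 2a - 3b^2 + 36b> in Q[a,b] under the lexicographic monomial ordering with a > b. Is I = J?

Yes, the ideals are equal.

Two ideals are equal iff their reduced Gröbner bases coincide (the reduced basis is unique for a fixed ordering).
Buchberger on the first generating set:
f_1 = -2a + 3b^2, LT = a.
f_2 = -9b, LT = b.

The S-polynomials (S(f_1,f_2)) all reduce to 0 modulo the current basis, so we have a Gröbner basis.
Inter-reduce: drop elements whose leading term is divisible by another's, tail-reduce, and make monic.
Reduced Gröbner basis: {a, b}.

Buchberger on the second generating set:
h_1 = 14a - 21b^2 - 18b, LT = a.
h_2 = 2a - 3b^2 + 36b, LT = a.

S(h_1,h_2): lcm = a. S = -135/7b.
  leading term b: no divisor's leading term divides it; move -135/7b to the remainder.
  remainder -135/7b ≠ 0; add k_3 = -135/7b to the basis.

The other S-polynomials (S(h_1,k_3), S(h_2,k_3)) all reduce to 0 modulo the current basis, so we have a Gröbner basis.
Inter-reduce: drop elements whose leading term is divisible by another's, tail-reduce, and make monic.
Reduced Gröbner basis: {a, b}.

Same reduced basis, so the two generating sets span the same ideal.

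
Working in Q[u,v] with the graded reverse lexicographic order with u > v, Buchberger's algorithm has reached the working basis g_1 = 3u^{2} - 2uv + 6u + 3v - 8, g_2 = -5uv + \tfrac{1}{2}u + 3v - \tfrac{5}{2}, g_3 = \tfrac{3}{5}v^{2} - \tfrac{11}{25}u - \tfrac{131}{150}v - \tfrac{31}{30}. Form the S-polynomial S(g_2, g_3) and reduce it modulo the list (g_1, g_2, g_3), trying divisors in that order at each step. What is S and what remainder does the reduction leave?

S(g_2, g_3) = \tfrac{11}{15}u^{2} + \tfrac{61}{45}uv - \tfrac{3}{5}v^{2} + \tfrac{31}{18}u + \tfrac{1}{2}v; remainder on division = 0.

lcm(LM(g_2), LM(g_3)) = uv^{2}.
S = (lcm/LT(g_2))·g_2 − (lcm/LT(g_3))·g_3 = \tfrac{11}{15}u^{2} + \tfrac{61}{45}uv - \tfrac{3}{5}v^{2} + \tfrac{31}{18}u + \tfrac{1}{2}v.
Reduce S modulo (g_1, g_2, g_3) in that order:
  leading term u^{2}: subtract (\tfrac{11}{45})·g_1 from \tfrac{11}{15}u^{2} + \tfrac{61}{45}uv - \tfrac{3}{5}v^{2} + \tfrac{31}{18}u + \tfrac{1}{2}v → \tfrac{83}{45}uv - \tfrac{3}{5}v^{2} + \tfrac{23}{90}u - \tfrac{7}{30}v + \tfrac{88}{45}
  leading term uv: subtract (-\tfrac{83}{225})·g_2 from \tfrac{83}{45}uv - \tfrac{3}{5}v^{2} + \tfrac{23}{90}u - \tfrac{7}{30}v + \tfrac{88}{45} → -\tfrac{3}{5}v^{2} + \tfrac{11}{25}u + \tfrac{131}{150}v + \tfrac{31}{30}
  leading term v^{2}: subtract (-1)·g_3 from -\tfrac{3}{5}v^{2} + \tfrac{11}{25}u + \tfrac{131}{150}v + \tfrac{31}{30} → 0
The remainder is 0, so this S-polynomial contributes no new basis element.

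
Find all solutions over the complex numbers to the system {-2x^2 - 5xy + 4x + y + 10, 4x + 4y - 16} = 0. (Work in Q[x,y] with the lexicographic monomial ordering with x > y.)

Compute a lex Gröbner basis by Buchberger's algorithm.
f_1 = -2x^2 - 5xy + 4x + y + 10, LT = x^2.
f_2 = 4x + 4y - 16, LT = x.

S(f_1,f_2): lcm = x^2. S = 3/2xy + 2x - 1/2y - 5.
  leading term xy: subtract (3/8y)·f_2 from 3/2xy + 2x - 1/2y - 5 → 2x - 3/2y^2 + 11/2y - 5
  leading term x: subtract (1/2)·f_2 from 2x - 3/2y^2 + 11/2y - 5 → -3/2y^2 + 7/2y + 3
  leading term y^2: no divisor's leading term divides it; move -3/2y^2 to the remainder.
  leading term y: no divisor's leading term divides it; move 7/2y to the remainder.
  leading term 1: no divisor's leading term divides it; move 3 to the remainder.
  remainder -3/2y^2 + 7/2y + 3 ≠ 0; add h_3 = -3/2y^2 + 7/2y + 3 to the basis.

The other S-polynomials (S(f_1,h_3), S(f_2,h_3)) all reduce to 0 modulo the current basis, so we have a Gröbner basis.
Inter-reduce: drop elements whose leading term is divisible by another's, tail-reduce, and make monic.
Reduced Gröbner basis: {x + y - 4, y^2 - 7/3y - 2}.

From the last basis element, y^2 - 7/3y - 2 = 0, so y takes values in {-2/3, 3}. Each choice, substituted upward through the basis, yields the corresponding point(s) of the solution set.
  y = -2/3: the earlier basis element becomes x - 14/3 = 0, giving x = 14/3 — point (14/3, -2/3).
  y = 3: the earlier basis element becomes x - 1 = 0, giving x = 1 — point (1, 3).

{(14/3, -2/3), (1, 3)}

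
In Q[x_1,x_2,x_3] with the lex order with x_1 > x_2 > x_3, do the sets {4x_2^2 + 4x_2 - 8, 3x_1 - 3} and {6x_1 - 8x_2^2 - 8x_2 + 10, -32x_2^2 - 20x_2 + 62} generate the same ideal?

No, the ideals differ.

Equality of ideals is decidable: compute both reduced Gröbner bases (unique for the ordering) and check whether they agree.
Buchberger on the first generating set:
f_1 = 4x_2^2 + 4x_2 - 8, LT = x_2^2.
f_2 = 3x_1 - 3, LT = x_1.

S(f_1,f_2): leading monomials are coprime, so the S-polynomial reduces to 0 (Buchberger's first criterion).
Every S-polynomial of the final basis reduces to 0, so we have a Gröbner basis.
Inter-reduce: drop elements whose leading term is divisible by another's, tail-reduce, and make monic.
Reduced Gröbner basis: {x_1 - 1, x_2^2 + x_2 - 2}.

Buchberger on the second generating set:
h_1 = 6x_1 - 8x_2^2 - 8x_2 + 10, LT = x_1.
h_2 = -32x_2^2 - 20x_2 + 62, LT = x_2^2.

S(h_1,h_2): leading monomials are coprime, so the S-polynomial reduces to 0 (Buchberger's first criterion).
Every S-polynomial of the final basis reduces to 0, so we have a Gröbner basis.
Inter-reduce: drop elements whose leading term is divisible by another's, tail-reduce, and make monic.
Reduced Gröbner basis: {x_1 - 1/2x_2 - 11/12, x_2^2 + 5/8x_2 - 31/16}.

The bases are distinct; the ideals are different.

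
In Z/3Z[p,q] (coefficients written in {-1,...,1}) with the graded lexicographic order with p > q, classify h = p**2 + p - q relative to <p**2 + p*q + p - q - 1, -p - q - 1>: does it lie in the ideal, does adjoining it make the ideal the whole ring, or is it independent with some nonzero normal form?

Adjoining p**2 + p - q makes the ideal the whole ring: the system is inconsistent.

First compute the reduced Gröbner basis of I by Buchberger's algorithm.
f_1 = p**2 + p*q + p - q - 1, LT = p**2.
f_2 = -p - q - 1, LT = p.

S(f_1,f_2): lcm = p**2. S = -q - 1.
  leading term q: no divisor's leading term divides it; move -q to the remainder.
  leading term 1: no divisor's leading term divides it; move -1 to the remainder.
  remainder -q - 1 ≠ 0; add k_3 = -q - 1 to the basis.

The other S-polynomials (S(f_1,k_3), S(f_2,k_3)) all reduce to 0 modulo the current basis, so we have a Gröbner basis.
Inter-reduce: drop elements whose leading term is divisible by another's, tail-reduce, and make monic.
Reduced Gröbner basis: {p, q + 1}.
Label its elements g_1 = p, g_2 = q + 1.

Reduce h = p**2 + p - q modulo G:
  leading term p**2: subtract (p)·g_1 from p**2 + p - q → p - q
  leading term p: subtract (1)·g_1 from p - q → -q
  leading term q: subtract (-1)·g_2 from -q → 1
  leading term 1: no divisor's leading term divides it; move 1 to the remainder.
  normal form = 1.
The normal form is nonzero, so h ∉ I. Since h minus its normal form lies in I, I + (h) = I + (r) where r = 1; decide whether this ideal is the whole ring.
Here r = 1 is a nonzero constant, hence a unit: 1 ∈ I + (h), the Gröbner basis of I + (h) is {1}, and the enlarged system has no common solution — adjoining h is inconsistent.

The remainder on division by a Gröbner basis is unique — it is the normal form.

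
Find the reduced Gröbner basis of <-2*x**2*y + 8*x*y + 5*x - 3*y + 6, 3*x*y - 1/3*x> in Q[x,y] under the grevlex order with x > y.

G = {x**2 - 53/2*x + 27/2*y - 27, x*y - 1/9*x, y**2 - 19/9*y + 2/9}

f_1 = -2*x**2*y + 8*x*y + 5*x - 3*y + 6, LT = x**2*y.
f_2 = 3*x*y - 1/3*x, LT = x*y.

S(f_1,f_2): lcm = x**2*y. S = 1/9*x**2 - 4*x*y - 5/2*x + 3/2*y - 3.
  leading term x**2: no divisor's leading term divides it; move 1/9*x**2 to the remainder.
  leading term x*y: subtract (-4/3)·f_2 from -4*x*y - 5/2*x + 3/2*y - 3 → -53/18*x + 3/2*y - 3
  leading term x: no divisor's leading term divides it; move -53/18*x to the remainder.
  leading term y: no divisor's leading term divides it; move 3/2*y to the remainder.
  leading term 1: no divisor's leading term divides it; move -3 to the remainder.
  remainder 1/9*x**2 - 53/18*x + 3/2*y - 3 ≠ 0; add g_3 = 1/9*x**2 - 53/18*x + 3/2*y - 3 to the basis.

S(f_1,g_3): lcm = x**2*y. S = 45/2*x*y - 27/2*y**2 - 5/2*x + 57/2*y - 3.
  leading term x*y: subtract (15/2)·f_2 from 45/2*x*y - 27/2*y**2 - 5/2*x + 57/2*y - 3 → -27/2*y**2 + 57/2*y - 3
  leading term y**2: no divisor's leading term divides it; move -27/2*y**2 to the remainder.
  leading term y: no divisor's leading term divides it; move 57/2*y to the remainder.
  leading term 1: no divisor's leading term divides it; move -3 to the remainder.
  remainder -27/2*y**2 + 57/2*y - 3 ≠ 0; add g_4 = -27/2*y**2 + 57/2*y - 3 to the basis.

The other S-polynomials (S(f_2,g_3), S(f_1,g_4), S(f_2,g_4), S(g_3,g_4)) all reduce to 0 modulo the current basis, so we have a Gröbner basis.
Inter-reduce: drop elements whose leading term is divisible by another's, tail-reduce, and make monic.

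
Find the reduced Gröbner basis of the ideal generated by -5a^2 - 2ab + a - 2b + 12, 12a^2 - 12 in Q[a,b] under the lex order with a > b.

G = {a - 1, b - 2}

f_1 = -5a^2 - 2ab + a - 2b + 12, LT = a^2.
f_2 = 12a^2 - 12, LT = a^2.

S(f_1,f_2): lcm = a^2. S = 2/5ab - 1/5a + 2/5b - 7/5.
  reduce S modulo (f_1, f_2):
  remainder 2/5ab - 1/5a + 2/5b - 7/5 ≠ 0; add g_3 = 2/5ab - 1/5a + 2/5b - 7/5 to the basis.

S(f_1,g_3): lcm = a^2b. S = 1/2a^2 + 2/5ab^2 - 6/5ab + 7/2a + 2/5b^2 - 12/5b.
  reduce S modulo (f_1, f_2, g_3):
  remainder 3a - 3 ≠ 0; add g_4 = 3a - 3 to the basis.

S(g_3,g_4): lcm = ab. S = -1/2a + 2b - 7/2.
  reduce S modulo (f_1, f_2, g_3, g_4):
  remainder 2b - 4 ≠ 0; add g_5 = 2b - 4 to the basis.

The other S-polynomials (S(f_2,g_3), S(f_1,g_4), S(f_2,g_4), S(f_1,g_5), S(f_2,g_5), S(g_3,g_5), S(g_4,g_5)) all reduce to 0 modulo the current basis, so we have a Gröbner basis.
Inter-reduce: drop elements whose leading term is divisible by another's, tail-reduce, and make monic.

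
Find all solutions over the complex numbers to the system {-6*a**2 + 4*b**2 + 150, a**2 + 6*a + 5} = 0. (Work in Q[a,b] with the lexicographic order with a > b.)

{(-5, 0), (-1, -6*I), (-1, 6*I)}

Compute a lex Gröbner basis by Buchberger's algorithm.
f_1 = -6*a**2 + 4*b**2 + 150, LT = a**2.
f_2 = a**2 + 6*a + 5, LT = a**2.

S(f_1,f_2): lcm = a**2. S = -6*a - 2/3*b**2 - 30.
  reduce S modulo (f_1, f_2):
  remainder -6*a - 2/3*b**2 - 30 ≠ 0; add h_3 = -6*a - 2/3*b**2 - 30 to the basis.

S(f_1,h_3): lcm = a**2. S = -1/9*a*b**2 - 5*a - 2/3*b**2 - 25.
  reduce S modulo (f_1, f_2, h_3):
  remainder 1/81*b**4 + 4/9*b**2 ≠ 0; add h_4 = 1/81*b**4 + 4/9*b**2 to the basis.

The other S-polynomials (S(f_2,h_3), S(f_1,h_4), S(f_2,h_4), S(h_3,h_4)) all reduce to 0 modulo the current basis, so we have a Gröbner basis.
Inter-reduce: drop elements whose leading term is divisible by another's, tail-reduce, and make monic.
Reduced Gröbner basis: {a + 1/9*b**2 + 5, b**4 + 36*b**2}.

From the last basis element, b**4 + 36*b**2 = 0, so b takes values in {0, -6*I, 6*I}. Each choice, substituted upward through the basis, yields the corresponding point(s) of the solution set.
  b = 0: the earlier basis element becomes a + 5 = 0, giving a = -5 — point (-5, 0).
  b = -6*I: the earlier basis element becomes a + 1 = 0, giving a = -1 — point (-1, -6*I).
  b = 6*I: the earlier basis element becomes a + 1 = 0, giving a = -1 — point (-1, 6*I).
This is the nonlinear analogue of row-reducing a linear system.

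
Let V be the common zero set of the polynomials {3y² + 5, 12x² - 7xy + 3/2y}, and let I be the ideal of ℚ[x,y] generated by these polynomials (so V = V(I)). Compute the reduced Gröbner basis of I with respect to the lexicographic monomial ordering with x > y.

G = {x² - 7/12xy + ⅛y, y² + 5/3}

This is the nonlinear analogue of row-reducing a linear system.

f_1 = 3y² + 5, LT = y².
f_2 = 12x² - 7xy + 3/2y, LT = x².

S(f_1,f_2): leading monomials are coprime, so the S-polynomial reduces to 0 (Buchberger's first criterion).
Every S-polynomial of the final basis reduces to 0, so we have a Gröbner basis.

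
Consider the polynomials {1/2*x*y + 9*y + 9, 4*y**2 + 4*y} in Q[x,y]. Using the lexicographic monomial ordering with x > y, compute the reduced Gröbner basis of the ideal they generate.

f_1 = 1/2*x*y + 9*y + 9, LT = x*y.
f_2 = 4*y**2 + 4*y, LT = y**2.

S(f_1,f_2): lcm = x*y**2. S = -x*y + 18*y**2 + 18*y.
  leading term x*y: subtract (-2)·f_1 from -x*y + 18*y**2 + 18*y → 18*y**2 + 36*y + 18
  leading term y**2: subtract (9/2)·f_2 from 18*y**2 + 36*y + 18 → 18*y + 18
  leading term y: no divisor's leading term divides it; move 18*y to the remainder.
  leading term 1: no divisor's leading term divides it; move 18 to the remainder.
  remainder 18*y + 18 ≠ 0; add g_3 = 18*y + 18 to the basis.

S(f_1,g_3): lcm = x*y. S = -x + 18*y + 18.
  leading term x: no divisor's leading term divides it; move -x to the remainder.
  leading term y: subtract (1)·g_3 from 18*y + 18 → 0
  remainder -x ≠ 0; add g_4 = -x to the basis.

The other S-polynomials (S(f_2,g_3), S(f_1,g_4), S(f_2,g_4), S(g_3,g_4)) all reduce to 0 modulo the current basis, so we have a Gröbner basis.
Inter-reduce: drop elements whose leading term is divisible by another's, tail-reduce, and make monic.

G = {x, y + 1}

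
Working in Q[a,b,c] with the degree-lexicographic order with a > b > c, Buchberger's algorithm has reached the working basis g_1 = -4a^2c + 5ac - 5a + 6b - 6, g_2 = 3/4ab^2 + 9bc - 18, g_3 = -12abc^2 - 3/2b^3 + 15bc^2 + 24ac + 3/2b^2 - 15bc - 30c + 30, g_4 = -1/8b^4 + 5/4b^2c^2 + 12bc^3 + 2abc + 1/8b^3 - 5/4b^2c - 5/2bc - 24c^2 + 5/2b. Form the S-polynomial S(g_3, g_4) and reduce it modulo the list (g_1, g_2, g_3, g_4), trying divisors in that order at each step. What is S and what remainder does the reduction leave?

lcm(LM(g_3), LM(g_4)) = ab^4c^2.
S = (lcm/LT(g_3))·g_3 − (lcm/LT(g_4))·g_4 = 10ab^2c^4 + 96abc^5 + 16a^2bc^3 + ab^3c^2 - 10ab^2c^3 + 1/8b^6 - 5/4b^4c^2 - 2ab^3c - 20abc^3 - 192ac^4 - 1/8b^5 + 5/4b^4c + 20abc^2 + 5/2b^3c - 5/2b^3.
Reduce S modulo (g_1, g_2, g_3, g_4) in that order:
  leading term ab^2c^4: subtract (40/3c^4)·g_2 from 10ab^2c^4 + 96abc^5 + 16a^2bc^3 + ab^3c^2 - 10ab^2c^3 + 1/8b^6 - 5/4b^4c^2 - 2ab^3c - 20abc^3 - 192ac^4 - 1/8b^5 + 5/4b^4c + 20abc^2 + 5/2b^3c - 5/2b^3 → 96abc^5 + 16a^2bc^3 + ab^3c^2 - 10ab^2c^3 + 1/8b^6 - 5/4b^4c^2 - 120bc^5 - 2ab^3c - 20abc^3 - 192ac^4 - 1/8b^5 + 5/4b^4c + 20abc^2 + 5/2b^3c + 240c^4 - 5/2b^3
  leading term abc^5: subtract (-8c^3)·g_3 from 96abc^5 + 16a^2bc^3 + ab^3c^2 - 10ab^2c^3 + 1/8b^6 - 5/4b^4c^2 - 120bc^5 - 2ab^3c - 20abc^3 - 192ac^4 - 1/8b^5 + 5/4b^4c + 20abc^2 + 5/2b^3c + 240c^4 - 5/2b^3 → 16a^2bc^3 + ab^3c^2 - 10ab^2c^3 + 1/8b^6 - 5/4b^4c^2 - 12b^3c^3 - 2ab^3c - 20abc^3 - 1/8b^5 + 5/4b^4c + 12b^2c^3 - 120bc^4 + 20abc^2 + 5/2b^3c - 5/2b^3 + 240c^3
  leading term a^2bc^3: subtract (-4bc^2)·g_1 from 16a^2bc^3 + ab^3c^2 - 10ab^2c^3 + 1/8b^6 - 5/4b^4c^2 - 12b^3c^3 - 2ab^3c - 20abc^3 - 1/8b^5 + 5/4b^4c + 12b^2c^3 - 120bc^4 + 20abc^2 + 5/2b^3c - 5/2b^3 + 240c^3 → ab^3c^2 - 10ab^2c^3 + 1/8b^6 - 5/4b^4c^2 - 12b^3c^3 - 2ab^3c - 1/8b^5 + 5/4b^4c + 12b^2c^3 - 120bc^4 + 5/2b^3c + 24b^2c^2 - 5/2b^3 - 24bc^2 + 240c^3
  leading term ab^3c^2: subtract (4/3bc^2)·g_2 from ab^3c^2 - 10ab^2c^3 + 1/8b^6 - 5/4b^4c^2 - 12b^3c^3 - 2ab^3c - 1/8b^5 + 5/4b^4c + 12b^2c^3 - 120bc^4 + 5/2b^3c + 24b^2c^2 - 5/2b^3 - 24bc^2 + 240c^3 → -10ab^2c^3 + 1/8b^6 - 5/4b^4c^2 - 12b^3c^3 - 2ab^3c - 1/8b^5 + 5/4b^4c - 120bc^4 + 5/2b^3c + 24b^2c^2 - 5/2b^3 + 240c^3
  leading term ab^2c^3: subtract (-40/3c^3)·g_2 from -10ab^2c^3 + 1/8b^6 - 5/4b^4c^2 - 12b^3c^3 - 2ab^3c - 1/8b^5 + 5/4b^4c - 120bc^4 + 5/2b^3c + 24b^2c^2 - 5/2b^3 + 240c^3 → 1/8b^6 - 5/4b^4c^2 - 12b^3c^3 - 2ab^3c - 1/8b^5 + 5/4b^4c + 5/2b^3c + 24b^2c^2 - 5/2b^3
  leading term b^6: subtract (-b^2)·g_4 from 1/8b^6 - 5/4b^4c^2 - 12b^3c^3 - 2ab^3c - 1/8b^5 + 5/4b^4c + 5/2b^3c + 24b^2c^2 - 5/2b^3 → 0
The remainder is 0, so this S-polynomial contributes no new basis element.

S(g_3, g_4) = 10ab^2c^4 + 96abc^5 + 16a^2bc^3 + ab^3c^2 - 10ab^2c^3 + 1/8b^6 - 5/4b^4c^2 - 2ab^3c - 20abc^3 - 192ac^4 - 1/8b^5 + 5/4b^4c + 20abc^2 + 5/2b^3c - 5/2b^3; remainder on division = 0.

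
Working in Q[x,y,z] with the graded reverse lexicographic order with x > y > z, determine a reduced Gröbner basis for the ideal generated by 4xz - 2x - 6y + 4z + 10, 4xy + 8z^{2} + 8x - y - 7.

f_1 = 4xz - 2x - 6y + 4z + 10, LT = xz.
f_2 = 4xy + 8z^{2} + 8x - y - 7, LT = xy.

S(f_1,f_2): lcm = xyz. S = -2z^{3} - \tfrac{1}{2}xy - \tfrac{3}{2}y^{2} - 2xz + \tfrac{5}{4}yz + \tfrac{5}{2}y + \tfrac{7}{4}z.
  leading term z^{3}: no divisor's leading term divides it; move -2z^{3} to the remainder.
  leading term xy: subtract (-\tfrac{1}{8})·f_2 from -\tfrac{1}{2}xy - \tfrac{3}{2}y^{2} - 2xz + \tfrac{5}{4}yz + \tfrac{5}{2}y + \tfrac{7}{4}z → -\tfrac{3}{2}y^{2} - 2xz + \tfrac{5}{4}yz + z^{2} + x + \tfrac{19}{8}y + \tfrac{7}{4}z - \tfrac{7}{8}
  leading term y^{2}: no divisor's leading term divides it; move -\tfrac{3}{2}y^{2} to the remainder.
  leading term xz: subtract (-\tfrac{1}{2})·f_1 from -2xz + \tfrac{5}{4}yz + z^{2} + x + \tfrac{19}{8}y + \tfrac{7}{4}z - \tfrac{7}{8} → \tfrac{5}{4}yz + z^{2} - \tfrac{5}{8}y + \tfrac{15}{4}z + \tfrac{33}{8}
  leading term yz: no divisor's leading term divides it; move \tfrac{5}{4}yz to the remainder.
  leading term z^{2}: no divisor's leading term divides it; move z^{2} to the remainder.
  leading term y: no divisor's leading term divides it; move -\tfrac{5}{8}y to the remainder.
  leading term z: no divisor's leading term divides it; move \tfrac{15}{4}z to the remainder.
  leading term 1: no divisor's leading term divides it; move \tfrac{33}{8} to the remainder.
  remainder -2z^{3} - \tfrac{3}{2}y^{2} + \tfrac{5}{4}yz + z^{2} - \tfrac{5}{8}y + \tfrac{15}{4}z + \tfrac{33}{8} ≠ 0; add g_3 = -2z^{3} - \tfrac{3}{2}y^{2} + \tfrac{5}{4}yz + z^{2} - \tfrac{5}{8}y + \tfrac{15}{4}z + \tfrac{33}{8} to the basis.

S(f_1,g_3): lcm = xz^{3}. S = -\tfrac{3}{4}xy^{2} + \tfrac{5}{8}xyz - \tfrac{3}{2}yz^{2} + z^{3} - \tfrac{5}{16}xy + \tfrac{15}{8}xz + \tfrac{5}{2}z^{2} + \tfrac{33}{16}x.
  leading term xy^{2}: subtract (-\tfrac{3}{16}y)·f_2 from -\tfrac{3}{4}xy^{2} + \tfrac{5}{8}xyz - \tfrac{3}{2}yz^{2} + z^{3} - \tfrac{5}{16}xy + \tfrac{15}{8}xz + \tfrac{5}{2}z^{2} + \tfrac{33}{16}x → \tfrac{5}{8}xyz + z^{3} + \tfrac{19}{16}xy - \tfrac{3}{16}y^{2} + \tfrac{15}{8}xz + \tfrac{5}{2}z^{2} + \tfrac{33}{16}x - \tfrac{21}{16}y
  leading term xyz: subtract (\tfrac{5}{32}y)·f_1 from \tfrac{5}{8}xyz + z^{3} + \tfrac{19}{16}xy - \tfrac{3}{16}y^{2} + \tfrac{15}{8}xz + \tfrac{5}{2}z^{2} + \tfrac{33}{16}x - \tfrac{21}{16}y → z^{3} + \tfrac{3}{2}xy + \tfrac{3}{4}y^{2} + \tfrac{15}{8}xz - \tfrac{5}{8}yz + \tfrac{5}{2}z^{2} + \tfrac{33}{16}x - \tfrac{23}{8}y
  leading term z^{3}: subtract (-\tfrac{1}{2})·g_3 from z^{3} + \tfrac{3}{2}xy + \tfrac{3}{4}y^{2} + \tfrac{15}{8}xz - \tfrac{5}{8}yz + \tfrac{5}{2}z^{2} + \tfrac{33}{16}x - \tfrac{23}{8}y → \tfrac{3}{2}xy + \tfrac{15}{8}xz + 3z^{2} + \tfrac{33}{16}x - \tfrac{51}{16}y + \tfrac{15}{8}z + \tfrac{33}{16}
  leading term xy: subtract (\tfrac{3}{8})·f_2 from \tfrac{3}{2}xy + \tfrac{15}{8}xz + 3z^{2} + \tfrac{33}{16}x - \tfrac{51}{16}y + \tfrac{15}{8}z + \tfrac{33}{16} → \tfrac{15}{8}xz - \tfrac{15}{16}x - \tfrac{45}{16}y + \tfrac{15}{8}z + \tfrac{75}{16}
  leading term xz: subtract (\tfrac{15}{32})·f_1 from \tfrac{15}{8}xz - \tfrac{15}{16}x - \tfrac{45}{16}y + \tfrac{15}{8}z + \tfrac{75}{16} → 0
  remainder 0.

S(f_2,g_3): leading monomials are coprime, so the S-polynomial reduces to 0 (Buchberger's first criterion).
Every S-polynomial of the final basis reduces to 0, so we have a Gröbner basis.

G = {z^{3} + \tfrac{3}{4}y^{2} - \tfrac{5}{8}yz - \tfrac{1}{2}z^{2} + \tfrac{5}{16}y - \tfrac{15}{8}z - \tfrac{33}{16}, xy + 2z^{2} + 2x - \tfrac{1}{4}y - \tfrac{7}{4}, xz - \tfrac{1}{2}x - \tfrac{3}{2}y + z + \tfrac{5}{2}}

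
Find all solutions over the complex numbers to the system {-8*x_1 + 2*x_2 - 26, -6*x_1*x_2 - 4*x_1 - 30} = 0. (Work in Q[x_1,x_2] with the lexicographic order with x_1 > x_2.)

Compute a lex Gröbner basis by Buchberger's algorithm.
f_1 = -8*x_1 + 2*x_2 - 26, LT = x_1.
f_2 = -6*x_1*x_2 - 4*x_1 - 30, LT = x_1*x_2.

S(f_1,f_2): lcm = x_1*x_2. S = -2/3*x_1 - 1/4*x_2**2 + 13/4*x_2 - 5.
  leading term x_1: subtract (1/12)·f_1 from -2/3*x_1 - 1/4*x_2**2 + 13/4*x_2 - 5 → -1/4*x_2**2 + 37/12*x_2 - 17/6
  leading term x_2**2: no divisor's leading term divides it; move -1/4*x_2**2 to the remainder.
  leading term x_2: no divisor's leading term divides it; move 37/12*x_2 to the remainder.
  leading term 1: no divisor's leading term divides it; move -17/6 to the remainder.
  remainder -1/4*x_2**2 + 37/12*x_2 - 17/6 ≠ 0; add h_3 = -1/4*x_2**2 + 37/12*x_2 - 17/6 to the basis.

The other S-polynomials (S(f_1,h_3), S(f_2,h_3)) all reduce to 0 modulo the current basis, so we have a Gröbner basis.
Inter-reduce: drop elements whose leading term is divisible by another's, tail-reduce, and make monic.
Reduced Gröbner basis: {x_1 - 1/4*x_2 + 13/4, x_2**2 - 37/3*x_2 + 34/3}.

Elimination: the polynomial x_2**2 - 37/3*x_2 + 34/3 lies in the elimination ideal for x_2, so x_2 ∈ {1, 34/3}. For each such x_2, the remaining basis elements (now univariate) give the rest of the solution.
  x_2 = 1: the earlier basis element becomes x_1 + 3 = 0, giving x_1 = -3 — point (-3, 1).
  x_2 = 34/3: the earlier basis element becomes x_1 + 5/12 = 0, giving x_1 = -5/12 — point (-5/12, 34/3).

{(-3, 1), (-5/12, 34/3)}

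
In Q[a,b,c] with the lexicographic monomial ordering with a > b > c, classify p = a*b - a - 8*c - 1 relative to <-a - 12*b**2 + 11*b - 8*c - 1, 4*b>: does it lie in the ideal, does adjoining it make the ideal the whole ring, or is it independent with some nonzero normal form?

First compute the reduced Gröbner basis of I by Buchberger's algorithm.
f_1 = -a - 12*b**2 + 11*b - 8*c - 1, LT = a.
f_2 = 4*b, LT = b.

The S-polynomials (S(f_1,f_2)) all reduce to 0 modulo the current basis, so we have a Gröbner basis.
Inter-reduce: drop elements whose leading term is divisible by another's, tail-reduce, and make monic.
Reduced Gröbner basis: {a + 8*c + 1, b}.
Label its elements g_1 = a + 8*c + 1, g_2 = b.

Reduce p = a*b - a - 8*c - 1 modulo G:
  leading term a*b: subtract (b)·g_1 from a*b - a - 8*c - 1 → -a - 8*b*c - b - 8*c - 1
  leading term a: subtract (-1)·g_1 from -a - 8*b*c - b - 8*c - 1 → -8*b*c - b
  leading term b*c: subtract (-8*c)·g_2 from -8*b*c - b → -b
  leading term b: subtract (-1)·g_2 from -b → 0
  normal form = 0.
Since the normal form is 0, p ∈ I.

a*b - a - 8*c - 1 lies in I (it reduces to 0).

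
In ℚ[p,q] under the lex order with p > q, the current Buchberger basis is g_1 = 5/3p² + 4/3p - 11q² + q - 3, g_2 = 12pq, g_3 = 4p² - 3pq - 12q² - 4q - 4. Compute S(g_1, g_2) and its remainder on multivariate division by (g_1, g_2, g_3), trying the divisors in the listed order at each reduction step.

S(g_1, g_2) = ⅘pq - 33/5q³ + ⅗q² - 9/5q; remainder on division = -33/5q³ + ⅗q² - 9/5q.

lcm(LM(g_1), LM(g_2)) = p²q.
S = (lcm/LT(g_1))·g_1 − (lcm/LT(g_2))·g_2 = ⅘pq - 33/5q³ + ⅗q² - 9/5q.
Reduce S modulo (g_1, g_2, g_3) in that order:
  leading term pq: subtract (1/15)·g_2 from ⅘pq - 33/5q³ + ⅗q² - 9/5q → -33/5q³ + ⅗q² - 9/5q
  leading term q³: no divisor's leading term divides it; move -33/5q³ to the remainder.
  leading term q²: no divisor's leading term divides it; move ⅗q² to the remainder.
  leading term q: no divisor's leading term divides it; move -9/5q to the remainder.
The remainder -33/5q³ + ⅗q² - 9/5q is nonzero, so it would be added as the next basis element.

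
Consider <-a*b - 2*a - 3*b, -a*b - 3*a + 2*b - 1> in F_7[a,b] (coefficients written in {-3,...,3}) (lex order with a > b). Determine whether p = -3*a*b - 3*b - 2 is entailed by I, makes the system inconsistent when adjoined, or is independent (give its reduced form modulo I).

Adjoining -3*a*b - 3*b - 2 makes the ideal the whole ring: the system is inconsistent.

First compute the reduced Gröbner basis of I by Buchberger's algorithm.
f_1 = -a*b - 2*a - 3*b, LT = a*b.
f_2 = -a*b - 3*a + 2*b - 1, LT = a*b.

S(f_1,f_2): lcm = a*b. S = -a - 2*b - 1.
  leading term a: no divisor's leading term divides it; move -a to the remainder.
  leading term b: no divisor's leading term divides it; move -2*b to the remainder.
  leading term 1: no divisor's leading term divides it; move -1 to the remainder.
  remainder -a - 2*b - 1 ≠ 0; add h_3 = -a - 2*b - 1 to the basis.

S(f_1,h_3): lcm = a*b. S = 2*a - 2*b**2 + 2*b.
  leading term a: subtract (-2)·h_3 from 2*a - 2*b**2 + 2*b → -2*b**2 - 2*b - 2
  leading term b**2: no divisor's leading term divides it; move -2*b**2 to the remainder.
  leading term b: no divisor's leading term divides it; move -2*b to the remainder.
  leading term 1: no divisor's leading term divides it; move -2 to the remainder.
  remainder -2*b**2 - 2*b - 2 ≠ 0; add h_4 = -2*b**2 - 2*b - 2 to the basis.

The other S-polynomials (S(f_2,h_3), S(f_1,h_4), S(f_2,h_4), S(h_3,h_4)) all reduce to 0 modulo the current basis, so we have a Gröbner basis.
Inter-reduce: drop elements whose leading term is divisible by another's, tail-reduce, and make monic.
Reduced Gröbner basis: {a + 2*b + 1, b**2 + b + 1}.
Label its elements g_1 = a + 2*b + 1, g_2 = b**2 + b + 1.

Reduce p = -3*a*b - 3*b - 2 modulo G:
  leading term a*b: subtract (-3*b)·g_1 from -3*a*b - 3*b - 2 → -b**2 - 2
  leading term b**2: subtract (-1)·g_2 from -b**2 - 2 → b - 1
  leading term b: no divisor's leading term divides it; move b to the remainder.
  leading term 1: no divisor's leading term divides it; move -1 to the remainder.
  normal form = b - 1.
The normal form is nonzero, so p ∉ I. Since p minus its normal form lies in I, I + (p) = I + (r) where r = b - 1; decide whether this ideal is the whole ring.
Run Buchberger on G together with r (pairs among the g_i already reduce to 0 since G is a Gröbner basis):
g_1 = a + 2*b + 1, LT = a.
g_2 = b**2 + b + 1, LT = b**2.
r = b - 1, LT = b.

S(g_2,r): lcm = b**2. S = 2*b + 1.
  leading term b: subtract (2)·r from 2*b + 1 → 3
  leading term 1: no divisor's leading term divides it; move 3 to the remainder.
  remainder 3 ≠ 0; add m_4 = 3 to the basis.

The other S-polynomials (S(g_1,g_2), S(g_1,r), S(g_1,m_4), S(g_2,m_4), S(r,m_4)) all reduce to 0 modulo the current basis, so we have a Gröbner basis.
Inter-reduce: drop elements whose leading term is divisible by another's, tail-reduce, and make monic.
Reduced Gröbner basis: {1}.
The reduced Gröbner basis of I + (p) is {1}: the ideal is the whole ring, so the enlarged system has no common solution — adjoining p is inconsistent.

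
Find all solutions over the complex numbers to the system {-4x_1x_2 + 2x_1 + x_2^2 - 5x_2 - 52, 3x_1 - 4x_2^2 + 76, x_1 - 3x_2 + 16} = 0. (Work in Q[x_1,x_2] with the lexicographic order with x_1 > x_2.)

Compute a lex Gröbner basis by Buchberger's algorithm.
f_1 = -4x_1x_2 + 2x_1 + x_2^2 - 5x_2 - 52, LT = x_1x_2.
f_2 = 3x_1 - 4x_2^2 + 76, LT = x_1.
f_3 = x_1 - 3x_2 + 16, LT = x_1.

S(f_1,f_2): lcm = x_1x_2. S = -1/2x_1 + 4/3x_2^3 - 1/4x_2^2 - 289/12x_2 + 13.
  leading term x_1: subtract (-1/6)·f_2 from -1/2x_1 + 4/3x_2^3 - 1/4x_2^2 - 289/12x_2 + 13 → 4/3x_2^3 - 11/12x_2^2 - 289/12x_2 + 77/3
  leading term x_2^3: no divisor's leading term divides it; move 4/3x_2^3 to the remainder.
  leading term x_2^2: no divisor's leading term divides it; move -11/12x_2^2 to the remainder.
  leading term x_2: no divisor's leading term divides it; move -289/12x_2 to the remainder.
  leading term 1: no divisor's leading term divides it; move 77/3 to the remainder.
  remainder 4/3x_2^3 - 11/12x_2^2 - 289/12x_2 + 77/3 ≠ 0; add h_4 = 4/3x_2^3 - 11/12x_2^2 - 289/12x_2 + 77/3 to the basis.

S(f_1,f_3): lcm = x_1x_2. S = -1/2x_1 + 11/4x_2^2 - 59/4x_2 + 13.
  leading term x_1: subtract (-1/6)·f_2 from -1/2x_1 + 11/4x_2^2 - 59/4x_2 + 13 → 25/12x_2^2 - 59/4x_2 + 77/3
  leading term x_2^2: no divisor's leading term divides it; move 25/12x_2^2 to the remainder.
  leading term x_2: no divisor's leading term divides it; move -59/4x_2 to the remainder.
  leading term 1: no divisor's leading term divides it; move 77/3 to the remainder.
  remainder 25/12x_2^2 - 59/4x_2 + 77/3 ≠ 0; add h_5 = 25/12x_2^2 - 59/4x_2 + 77/3 to the basis.

S(f_2,f_3): lcm = x_1. S = -4/3x_2^2 + 3x_2 + 28/3.
  leading term x_2^2: subtract (-16/25)·h_5 from -4/3x_2^2 + 3x_2 + 28/3 → -161/25x_2 + 644/25
  leading term x_2: no divisor's leading term divides it; move -161/25x_2 to the remainder.
  leading term 1: no divisor's leading term divides it; move 644/25 to the remainder.
  remainder -161/25x_2 + 644/25 ≠ 0; add h_6 = -161/25x_2 + 644/25 to the basis.

The other S-polynomials (S(f_1,h_4), S(f_2,h_4), S(f_3,h_4), S(f_1,h_5), S(f_2,h_5), S(f_3,h_5), S(h_4,h_5), S(f_1,h_6), S(f_2,h_6), S(f_3,h_6), S(h_4,h_6), S(h_5,h_6)) all reduce to 0 modulo the current basis, so we have a Gröbner basis.
Inter-reduce: drop elements whose leading term is divisible by another's, tail-reduce, and make monic.
Reduced Gröbner basis: {x_1 + 4, x_2 - 4}.

The lex basis is triangular: the last element involves only x_2. Solving x_2 - 4 = 0 gives x_2 ∈ {4}; substituting each value into the earlier elements determines the remaining variables.
  x_2 = 4: the earlier basis element becomes x_1 + 4 = 0, giving x_1 = -4 — point (-4, 4).
Substituting each solution back into the original system confirms all equations vanish.

{(-4, 4)}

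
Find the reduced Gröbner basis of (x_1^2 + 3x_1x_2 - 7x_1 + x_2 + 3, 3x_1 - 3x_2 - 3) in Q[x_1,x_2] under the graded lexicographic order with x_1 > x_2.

G = {x_2^2 - 1/4x_2 - 3/4, x_1 - x_2 - 1}

f_1 = x_1^2 + 3x_1x_2 - 7x_1 + x_2 + 3, LT = x_1^2.
f_2 = 3x_1 - 3x_2 - 3, LT = x_1.

S(f_1,f_2): lcm = x_1^2. S = 4x_1x_2 - 6x_1 + x_2 + 3.
  leading term x_1x_2: subtract (4/3x_2)·f_2 from 4x_1x_2 - 6x_1 + x_2 + 3 → 4x_2^2 - 6x_1 + 5x_2 + 3
  leading term x_2^2: no divisor's leading term divides it; move 4x_2^2 to the remainder.
  leading term x_1: subtract (-2)·f_2 from -6x_1 + 5x_2 + 3 → -x_2 - 3
  leading term x_2: no divisor's leading term divides it; move -x_2 to the remainder.
  leading term 1: no divisor's leading term divides it; move -3 to the remainder.
  remainder 4x_2^2 - x_2 - 3 ≠ 0; add g_3 = 4x_2^2 - x_2 - 3 to the basis.

S(f_1,g_3): leading monomials are coprime, so the S-polynomial reduces to 0 (Buchberger's first criterion).
S(f_2,g_3): leading monomials are coprime, so the S-polynomial reduces to 0 (Buchberger's first criterion).
Every S-polynomial of the final basis reduces to 0, so we have a Gröbner basis.
Inter-reduce: drop elements whose leading term is divisible by another's, tail-reduce, and make monic.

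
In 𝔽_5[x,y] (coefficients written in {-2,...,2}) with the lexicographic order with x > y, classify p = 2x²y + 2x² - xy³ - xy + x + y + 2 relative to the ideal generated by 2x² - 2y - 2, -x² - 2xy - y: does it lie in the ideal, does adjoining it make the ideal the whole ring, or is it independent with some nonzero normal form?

First compute the reduced Gröbner basis of I by Buchberger's algorithm.
f_1 = 2x² - 2y - 2, LT = x².
f_2 = -x² - 2xy - y, LT = x².

S(f_1,f_2): lcm = x². S = -2xy - 2y - 1.
  reduce S modulo (f_1, f_2):
  remainder -2xy - 2y - 1 ≠ 0; add h_3 = -2xy - 2y - 1 to the basis.

S(f_1,h_3): lcm = x²y. S = -xy + 2x - y² - y.
  reduce S modulo (f_1, f_2, h_3):
  remainder 2x - y² - 2 ≠ 0; add h_4 = 2x - y² - 2 to the basis.

S(h_3,h_4): lcm = xy. S = -2y³ + 2y - 2.
  reduce S modulo (f_1, f_2, h_3, h_4):
  remainder -2y³ + 2y - 2 ≠ 0; add h_5 = -2y³ + 2y - 2 to the basis.

The other S-polynomials (S(f_2,h_3), S(f_1,h_4), S(f_2,h_4), S(f_1,h_5), S(f_2,h_5), S(h_3,h_5), S(h_4,h_5)) all reduce to 0 modulo the current basis, so we have a Gröbner basis.
Inter-reduce: drop elements whose leading term is divisible by another's, tail-reduce, and make monic.
Reduced Gröbner basis: {x + 2y² - 1, y³ - y + 1}.
Label its elements g_1 = x + 2y² - 1, g_2 = y³ - y + 1.

Reduce p = 2x²y + 2x² - xy³ - xy + x + y + 2 modulo G:
  leading term x²y: subtract (2xy)·g_1 from 2x²y + 2x² - xy³ - xy + x + y + 2 → 2x² + xy + x + y + 2
  leading term x²: subtract (2x)·g_1 from 2x² + xy + x + y + 2 → xy² + xy - 2x + y + 2
  leading term xy²: subtract (y²)·g_1 from xy² + xy - 2x + y + 2 → xy - 2x - 2y⁴ + y² + y + 2
  leading term xy: subtract (y)·g_1 from xy - 2x - 2y⁴ + y² + y + 2 → -2x - 2y⁴ - 2y³ + y² + 2y + 2
  leading term x: subtract (-2)·g_1 from -2x - 2y⁴ - 2y³ + y² + 2y + 2 → -2y⁴ - 2y³ + 2y
  leading term y⁴: subtract (-2y)·g_2 from -2y⁴ - 2y³ + 2y → -2y³ - 2y² - y
  leading term y³: subtract (-2)·g_2 from -2y³ - 2y² - y → -2y² + 2y + 2
  leading term y²: no divisor's leading term divides it; move -2y² to the remainder.
  leading term y: no divisor's leading term divides it; move 2y to the remainder.
  leading term 1: no divisor's leading term divides it; move 2 to the remainder.
  normal form = -2y² + 2y + 2.
The normal form is nonzero, so p ∉ I. Since p minus its normal form lies in I, I + (p) = I + (r) where r = -2y² + 2y + 2; decide whether this ideal is the whole ring.
Run Buchberger on G together with r (pairs among the g_i already reduce to 0 since G is a Gröbner basis):
g_1 = x + 2y² - 1, LT = x.
g_2 = y³ - y + 1, LT = y³.
r = -2y² + 2y + 2, LT = y².

S(g_2,r): lcm = y³. S = y² + 1.
  reduce S modulo (g_1, g_2, r):
  remainder y + 2 ≠ 0; add m_4 = y + 2 to the basis.

The other S-polynomials (S(g_1,g_2), S(g_1,r), S(g_1,m_4), S(g_2,m_4), S(r,m_4)) all reduce to 0 modulo the current basis, so we have a Gröbner basis.
Inter-reduce: drop elements whose leading term is divisible by another's, tail-reduce, and make monic.
Reduced Gröbner basis: {x + 2, y + 2}.
The reduced Gröbner basis of I + (p) is {x + 2, y + 2} ≠ {1}, a proper ideal, so the enlarged system stays consistent: p is independent of I, with normal form -2y² + 2y + 2.

2x²y + 2x² - xy³ - xy + x + y + 2 is independent of I; its normal form modulo I is -2y² + 2y + 2.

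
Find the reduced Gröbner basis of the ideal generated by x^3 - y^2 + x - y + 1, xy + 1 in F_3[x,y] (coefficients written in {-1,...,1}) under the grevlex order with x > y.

G = {x^3 - y^2 + x - y + 1, y^3 + x^2 + y^2 - y + 1, xy + 1}

f_1 = x^3 - y^2 + x - y + 1, LT = x^3.
f_2 = xy + 1, LT = xy.

S(f_1,f_2): lcm = x^3y. S = -y^3 - x^2 + xy - y^2 + y.
  leading term y^3: no divisor's leading term divides it; move -y^3 to the remainder.
  leading term x^2: no divisor's leading term divides it; move -x^2 to the remainder.
  leading term xy: subtract (1)·f_2 from xy - y^2 + y → -y^2 + y - 1
  leading term y^2: no divisor's leading term divides it; move -y^2 to the remainder.
  leading term y: no divisor's leading term divides it; move y to the remainder.
  leading term 1: no divisor's leading term divides it; move -1 to the remainder.
  remainder -y^3 - x^2 - y^2 + y - 1 ≠ 0; add g_3 = -y^3 - x^2 - y^2 + y - 1 to the basis.

The other S-polynomials (S(f_1,g_3), S(f_2,g_3)) all reduce to 0 modulo the current basis, so we have a Gröbner basis.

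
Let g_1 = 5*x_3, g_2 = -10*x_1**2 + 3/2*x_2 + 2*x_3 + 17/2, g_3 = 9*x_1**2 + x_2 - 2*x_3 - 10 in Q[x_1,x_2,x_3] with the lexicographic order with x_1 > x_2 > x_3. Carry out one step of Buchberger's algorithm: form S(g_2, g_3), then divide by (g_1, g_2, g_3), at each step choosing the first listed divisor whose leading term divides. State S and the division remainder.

S(g_2, g_3) = -47/180*x_2 + 1/45*x_3 + 47/180; remainder on division = -47/180*x_2 + 47/180.

lcm(LM(g_2), LM(g_3)) = x_1**2.
S = (lcm/LT(g_2))·g_2 − (lcm/LT(g_3))·g_3 = -47/180*x_2 + 1/45*x_3 + 47/180.
Reduce S modulo (g_1, g_2, g_3) in that order:
  leading term x_2: no divisor's leading term divides it; move -47/180*x_2 to the remainder.
  leading term x_3: subtract (1/225)·g_1 from 1/45*x_3 + 47/180 → 47/180
  leading term 1: no divisor's leading term divides it; move 47/180 to the remainder.
The remainder -47/180*x_2 + 47/180 is nonzero, so it would be added as the next basis element.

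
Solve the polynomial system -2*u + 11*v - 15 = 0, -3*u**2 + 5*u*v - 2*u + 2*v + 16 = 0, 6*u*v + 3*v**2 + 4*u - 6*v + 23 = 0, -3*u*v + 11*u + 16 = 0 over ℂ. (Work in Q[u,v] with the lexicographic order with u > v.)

Compute a lex Gröbner basis by Buchberger's algorithm.
f_1 = -2*u + 11*v - 15, LT = u.
f_2 = -3*u**2 + 5*u*v - 2*u + 2*v + 16, LT = u**2.
f_3 = 6*u*v + 4*u + 3*v**2 - 6*v + 23, LT = u*v.
f_4 = -3*u*v + 11*u + 16, LT = u*v.

S(f_1,f_2): lcm = u**2. S = -23/6*u*v + 41/6*u + 2/3*v + 16/3.
  reduce S modulo (f_1, f_2, f_3, f_4):
  remainder -253/12*v**2 + 67*v - 551/12 ≠ 0; add h_5 = -253/12*v**2 + 67*v - 551/12 to the basis.

S(f_1,f_3): lcm = u*v. S = -2/3*u - 6*v**2 + 17/2*v - 23/6.
  reduce S modulo (f_1, f_2, f_3, f_4, h_5):
  remainder -21607/1518*v + 21607/1518 ≠ 0; add h_6 = -21607/1518*v + 21607/1518 to the basis.

The other S-polynomials (S(f_1,f_4), S(f_2,f_3), S(f_2,f_4), S(f_3,f_4), S(f_1,h_5), S(f_2,h_5), S(f_3,h_5), S(f_4,h_5), S(f_1,h_6), S(f_2,h_6), S(f_3,h_6), S(f_4,h_6), S(h_5,h_6)) all reduce to 0 modulo the current basis, so we have a Gröbner basis.
Inter-reduce: drop elements whose leading term is divisible by another's, tail-reduce, and make monic.
Reduced Gröbner basis: {u + 2, v - 1}.

A lex Gröbner basis eliminates variables successively. Here v - 1 depends only on v, with roots {1}; lifting each root through the earlier basis elements recovers the full solutions.
  v = 1: the earlier basis element becomes u + 2 = 0, giving u = -2 — point (-2, 1).

{(-2, 1)}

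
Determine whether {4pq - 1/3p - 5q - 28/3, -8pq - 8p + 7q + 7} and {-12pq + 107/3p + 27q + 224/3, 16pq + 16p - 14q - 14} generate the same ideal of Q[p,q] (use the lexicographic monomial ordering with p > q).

Equality of ideals is decidable: compute both reduced Gröbner bases (unique for the ordering) and check whether they agree.
Buchberger on the first generating set:
f_1 = 4pq - 1/3p - 5q - 28/3, LT = pq.
f_2 = -8pq - 8p + 7q + 7, LT = pq.

S(f_1,f_2): lcm = pq. S = -13/12p - 3/8q - 35/24.
  leading term p: no divisor's leading term divides it; move -13/12p to the remainder.
  leading term q: no divisor's leading term divides it; move -3/8q to the remainder.
  leading term 1: no divisor's leading term divides it; move -35/24 to the remainder.
  remainder -13/12p - 3/8q - 35/24 ≠ 0; add g_3 = -13/12p - 3/8q - 35/24 to the basis.

S(f_1,g_3): lcm = pq. S = -1/12p - 9/26q^2 - 135/52q - 7/3.
  leading term p: subtract (1/13)·g_3 from -1/12p - 9/26q^2 - 135/52q - 7/3 → -9/26q^2 - 267/104q - 231/104
  leading term q^2: no divisor's leading term divides it; move -9/26q^2 to the remainder.
  leading term q: no divisor's leading term divides it; move -267/104q to the remainder.
  leading term 1: no divisor's leading term divides it; move -231/104 to the remainder.
  remainder -9/26q^2 - 267/104q - 231/104 ≠ 0; add g_4 = -9/26q^2 - 267/104q - 231/104 to the basis.

The other S-polynomials (S(f_2,g_3), S(f_1,g_4), S(f_2,g_4), S(g_3,g_4)) all reduce to 0 modulo the current basis, so we have a Gröbner basis.
Inter-reduce: drop elements whose leading term is divisible by another's, tail-reduce, and make monic.
Reduced Gröbner basis: {p + 9/26q + 35/26, q^2 + 89/12q + 77/12}.

Buchberger on the second generating set:
h_1 = -12pq + 107/3p + 27q + 224/3, LT = pq.
h_2 = 16pq + 16p - 14q - 14, LT = pq.

S(h_1,h_2): lcm = pq. S = -143/36p - 11/8q - 385/72.
  leading term p: no divisor's leading term divides it; move -143/36p to the remainder.
  leading term q: no divisor's leading term divides it; move -11/8q to the remainder.
  leading term 1: no divisor's leading term divides it; move -385/72 to the remainder.
  remainder -143/36p - 11/8q - 385/72 ≠ 0; add k_3 = -143/36p - 11/8q - 385/72 to the basis.

S(h_1,k_3): lcm = pq. S = -107/36p - 9/26q^2 - 187/52q - 56/9.
  leading term p: subtract (107/143)·k_3 from -107/36p - 9/26q^2 - 187/52q - 56/9 → -9/26q^2 - 267/104q - 231/104
  leading term q^2: no divisor's leading term divides it; move -9/26q^2 to the remainder.
  leading term q: no divisor's leading term divides it; move -267/104q to the remainder.
  leading term 1: no divisor's leading term divides it; move -231/104 to the remainder.
  remainder -9/26q^2 - 267/104q - 231/104 ≠ 0; add k_4 = -9/26q^2 - 267/104q - 231/104 to the basis.

The other S-polynomials (S(h_2,k_3), S(h_1,k_4), S(h_2,k_4), S(k_3,k_4)) all reduce to 0 modulo the current basis, so we have a Gröbner basis.
Inter-reduce: drop elements whose leading term is divisible by another's, tail-reduce, and make monic.
Reduced Gröbner basis: {p + 9/26q + 35/26, q^2 + 89/12q + 77/12}.

The two bases agree; hence the ideals are identical.

Yes, the ideals are equal.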